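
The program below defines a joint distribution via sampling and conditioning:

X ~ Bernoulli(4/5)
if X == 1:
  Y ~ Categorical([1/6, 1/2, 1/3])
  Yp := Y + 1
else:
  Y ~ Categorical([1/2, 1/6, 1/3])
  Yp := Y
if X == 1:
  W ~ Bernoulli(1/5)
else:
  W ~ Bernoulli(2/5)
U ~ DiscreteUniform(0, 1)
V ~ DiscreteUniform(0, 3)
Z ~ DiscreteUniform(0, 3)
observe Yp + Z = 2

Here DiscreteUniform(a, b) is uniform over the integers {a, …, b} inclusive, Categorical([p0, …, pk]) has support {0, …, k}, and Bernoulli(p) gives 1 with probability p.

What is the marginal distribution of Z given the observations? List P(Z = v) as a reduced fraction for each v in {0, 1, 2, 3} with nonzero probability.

Enumerate traces; 80 have nonzero weight after conditioning:
  (X=0, Y=0, W=0, U=0, V=0, Z=2) weight 3/1600
  (X=0, Y=0, W=0, U=0, V=1, Z=2) weight 3/1600
  (X=0, Y=0, W=0, U=0, V=2, Z=2) weight 3/1600
  (X=0, Y=0, W=0, U=0, V=3, Z=2) weight 3/1600
  (X=0, Y=0, W=0, U=1, V=0, Z=2) weight 3/1600
  (X=0, Y=0, W=0, U=1, V=1, Z=2) weight 3/1600
  (X=0, Y=0, W=0, U=1, V=2, Z=2) weight 3/1600
  (X=0, Y=0, W=0, U=1, V=3, Z=2) weight 3/1600
  (X=0, Y=1, W=0, U=0, V=0, Z=1) weight 1/1600
  (X=0, Y=2, W=0, U=0, V=0, Z=0) weight 1/800
  … 70 more
Group by Z:
  weight(Z=0) = 7/60
  weight(Z=1) = 1/24
  weight(Z=2) = 1/40
Total weight = 7/60 + 1/24 + 1/40 = 11/60
P(Z=0 | obs) = 7/60 / 11/60 = 7/11
P(Z=1 | obs) = 1/24 / 11/60 = 5/22
P(Z=2 | obs) = 1/40 / 11/60 = 3/22

P(Z=0) = 7/11, P(Z=1) = 5/22, P(Z=2) = 3/22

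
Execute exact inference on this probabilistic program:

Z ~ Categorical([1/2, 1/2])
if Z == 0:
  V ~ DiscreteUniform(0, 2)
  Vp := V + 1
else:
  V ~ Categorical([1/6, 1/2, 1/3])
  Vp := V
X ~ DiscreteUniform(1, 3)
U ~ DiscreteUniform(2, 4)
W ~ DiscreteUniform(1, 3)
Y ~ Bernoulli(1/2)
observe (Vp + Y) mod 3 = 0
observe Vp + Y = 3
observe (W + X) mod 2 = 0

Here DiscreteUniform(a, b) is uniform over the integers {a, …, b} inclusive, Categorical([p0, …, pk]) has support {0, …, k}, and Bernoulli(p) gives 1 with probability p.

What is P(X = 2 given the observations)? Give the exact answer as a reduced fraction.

P(X = 2 | obs) = 1/5

Enumerate traces; 45 have nonzero weight after conditioning:
  (Z=0, V=1, X=1, U=2, W=1, Y=1) weight 1/324
  (Z=0, V=1, X=1, U=2, W=3, Y=1) weight 1/324
  (Z=0, V=1, X=1, U=3, W=1, Y=1) weight 1/324
  (Z=0, V=1, X=1, U=3, W=3, Y=1) weight 1/324
  (Z=0, V=1, X=1, U=4, W=1, Y=1) weight 1/324
  (Z=0, V=1, X=1, U=4, W=3, Y=1) weight 1/324
  (Z=0, V=1, X=2, U=2, W=2, Y=1) weight 1/324
  (Z=0, V=1, X=2, U=3, W=2, Y=1) weight 1/324
  (Z=0, V=1, X=3, U=2, W=1, Y=1) weight 1/324
  … 36 more
Group by X:
  weight(X=1) = 1/18
  weight(X=2) = 1/36
  weight(X=3) = 1/18
Total weight = 1/18 + 1/36 + 1/18 = 5/36
P(X=1 | obs) = 1/18 / 5/36 = 2/5
P(X=2 | obs) = 1/36 / 5/36 = 1/5
P(X=3 | obs) = 1/18 / 5/36 = 2/5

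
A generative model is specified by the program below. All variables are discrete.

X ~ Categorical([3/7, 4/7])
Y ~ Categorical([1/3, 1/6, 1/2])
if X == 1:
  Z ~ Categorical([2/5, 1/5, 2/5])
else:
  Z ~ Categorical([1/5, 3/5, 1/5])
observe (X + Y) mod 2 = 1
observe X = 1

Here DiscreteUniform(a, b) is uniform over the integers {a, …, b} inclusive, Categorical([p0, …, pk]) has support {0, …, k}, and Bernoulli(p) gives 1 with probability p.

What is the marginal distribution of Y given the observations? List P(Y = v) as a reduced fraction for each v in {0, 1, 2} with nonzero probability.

Enumerate traces; 6 have nonzero weight after conditioning:
  (X=1, Y=0, Z=0) weight 8/105
  (X=1, Y=0, Z=1) weight 4/105
  (X=1, Y=0, Z=2) weight 8/105
  (X=1, Y=2, Z=0) weight 4/35
  (X=1, Y=2, Z=1) weight 2/35
  (X=1, Y=2, Z=2) weight 4/35
Group by Y:
  weight(Y=0) = 4/21
  weight(Y=2) = 2/7
Total weight = 4/21 + 2/7 = 10/21
P(Y=0 | obs) = 4/21 / 10/21 = 2/5
P(Y=2 | obs) = 2/7 / 10/21 = 3/5

P(Y=0) = 2/5, P(Y=2) = 3/5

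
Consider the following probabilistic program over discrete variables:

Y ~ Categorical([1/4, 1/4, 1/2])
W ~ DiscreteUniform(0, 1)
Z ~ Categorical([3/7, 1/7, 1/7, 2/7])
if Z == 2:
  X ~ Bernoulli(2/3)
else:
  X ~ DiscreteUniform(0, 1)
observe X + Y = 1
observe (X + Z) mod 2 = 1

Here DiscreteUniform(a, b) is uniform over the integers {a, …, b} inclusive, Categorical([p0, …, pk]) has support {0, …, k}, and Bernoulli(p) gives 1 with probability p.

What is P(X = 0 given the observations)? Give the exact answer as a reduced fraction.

Enumerate traces; 8 have nonzero weight after conditioning:
  (Y=0, W=0, Z=0, X=1) weight 3/112
  (Y=0, W=0, Z=2, X=1) weight 1/84
  (Y=0, W=1, Z=0, X=1) weight 3/112
  (Y=0, W=1, Z=2, X=1) weight 1/84
  (Y=1, W=0, Z=1, X=0) weight 1/112
  (Y=1, W=0, Z=3, X=0) weight 1/56
  (Y=1, W=1, Z=1, X=0) weight 1/112
  (Y=1, W=1, Z=3, X=0) weight 1/56
Group by X:
  weight(X=0) = 3/56
  weight(X=1) = 13/168
Total weight = 3/56 + 13/168 = 11/84
P(X=0 | obs) = 3/56 / 11/84 = 9/22
P(X=1 | obs) = 13/168 / 11/84 = 13/22

P(X = 0 | obs) = 9/22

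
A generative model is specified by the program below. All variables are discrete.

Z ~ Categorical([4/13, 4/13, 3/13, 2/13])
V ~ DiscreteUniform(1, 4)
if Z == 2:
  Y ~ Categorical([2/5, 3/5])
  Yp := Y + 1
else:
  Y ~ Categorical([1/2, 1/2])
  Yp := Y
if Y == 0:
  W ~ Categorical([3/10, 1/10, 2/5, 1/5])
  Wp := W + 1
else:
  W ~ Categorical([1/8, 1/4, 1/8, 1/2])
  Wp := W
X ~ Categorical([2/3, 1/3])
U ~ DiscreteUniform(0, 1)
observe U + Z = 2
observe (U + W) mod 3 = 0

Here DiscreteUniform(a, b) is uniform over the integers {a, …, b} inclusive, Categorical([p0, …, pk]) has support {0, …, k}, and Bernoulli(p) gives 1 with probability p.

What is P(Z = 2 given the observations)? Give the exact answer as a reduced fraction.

Enumerate traces; 48 have nonzero weight after conditioning:
  (Z=1, V=1, Y=0, W=2, X=0, U=1) weight 1/195
  (Z=1, V=1, Y=0, W=2, X=1, U=1) weight 1/390
  (Z=1, V=1, Y=1, W=2, X=0, U=1) weight 1/624
  (Z=1, V=1, Y=1, W=2, X=1, U=1) weight 1/1248
  (Z=1, V=2, Y=0, W=2, X=0, U=1) weight 1/195
  (Z=1, V=2, Y=0, W=2, X=1, U=1) weight 1/390
  (Z=1, V=2, Y=1, W=2, X=0, U=1) weight 1/624
  (Z=1, V=2, Y=1, W=2, X=1, U=1) weight 1/1248
  (Z=2, V=1, Y=0, W=0, X=0, U=0) weight 3/1300
  … 39 more
Group by Z:
  weight(Z=1) = 21/520
  weight(Z=2) = 69/1040
Total weight = 21/520 + 69/1040 = 111/1040
P(Z=1 | obs) = 21/520 / 111/1040 = 14/37
P(Z=2 | obs) = 69/1040 / 111/1040 = 23/37

P(Z = 2 | obs) = 23/37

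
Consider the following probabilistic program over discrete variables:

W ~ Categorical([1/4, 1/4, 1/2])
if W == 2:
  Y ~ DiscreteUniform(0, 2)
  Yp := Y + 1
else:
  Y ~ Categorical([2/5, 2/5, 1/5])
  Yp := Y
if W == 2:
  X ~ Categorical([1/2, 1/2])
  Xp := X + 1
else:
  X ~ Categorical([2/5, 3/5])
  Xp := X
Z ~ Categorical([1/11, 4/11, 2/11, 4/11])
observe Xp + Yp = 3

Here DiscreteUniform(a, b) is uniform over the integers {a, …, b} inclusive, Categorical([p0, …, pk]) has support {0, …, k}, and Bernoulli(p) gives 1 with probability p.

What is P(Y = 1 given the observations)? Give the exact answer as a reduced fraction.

Enumerate traces; 16 have nonzero weight after conditioning:
  (W=0, Y=2, X=1, Z=0) weight 3/1100
  (W=0, Y=2, X=1, Z=1) weight 3/275
  (W=0, Y=2, X=1, Z=2) weight 3/550
  (W=0, Y=2, X=1, Z=3) weight 3/275
  (W=1, Y=2, X=1, Z=0) weight 3/1100
  (W=1, Y=2, X=1, Z=1) weight 3/275
  (W=1, Y=2, X=1, Z=2) weight 3/550
  (W=1, Y=2, X=1, Z=3) weight 3/275
  (W=2, Y=0, X=1, Z=0) weight 1/132
  (W=2, Y=1, X=0, Z=0) weight 1/132
  … 6 more
Group by Y:
  weight(Y=0) = 1/12
  weight(Y=1) = 1/12
  weight(Y=2) = 3/50
Total weight = 1/12 + 1/12 + 3/50 = 17/75
P(Y=0 | obs) = 1/12 / 17/75 = 25/68
P(Y=1 | obs) = 1/12 / 17/75 = 25/68
P(Y=2 | obs) = 3/50 / 17/75 = 9/34

P(Y = 1 | obs) = 25/68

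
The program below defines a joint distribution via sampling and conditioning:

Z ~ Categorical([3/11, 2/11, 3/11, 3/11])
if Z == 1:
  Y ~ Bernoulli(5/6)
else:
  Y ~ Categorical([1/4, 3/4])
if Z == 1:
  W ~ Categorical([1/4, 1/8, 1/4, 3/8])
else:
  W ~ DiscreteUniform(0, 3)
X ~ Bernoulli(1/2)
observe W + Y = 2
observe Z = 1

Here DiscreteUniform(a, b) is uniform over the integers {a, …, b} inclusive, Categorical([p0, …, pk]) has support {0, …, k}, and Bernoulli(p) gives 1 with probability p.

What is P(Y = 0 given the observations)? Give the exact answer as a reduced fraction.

Enumerate traces; 4 have nonzero weight after conditioning:
  (Z=1, Y=0, W=2, X=0) weight 1/264
  (Z=1, Y=0, W=2, X=1) weight 1/264
  (Z=1, Y=1, W=1, X=0) weight 5/528
  (Z=1, Y=1, W=1, X=1) weight 5/528
Group by Y:
  weight(Y=0) = 1/132
  weight(Y=1) = 5/264
Total weight = 1/132 + 5/264 = 7/264
P(Y=0 | obs) = 1/132 / 7/264 = 2/7
P(Y=1 | obs) = 5/264 / 7/264 = 5/7

P(Y = 0 | obs) = 2/7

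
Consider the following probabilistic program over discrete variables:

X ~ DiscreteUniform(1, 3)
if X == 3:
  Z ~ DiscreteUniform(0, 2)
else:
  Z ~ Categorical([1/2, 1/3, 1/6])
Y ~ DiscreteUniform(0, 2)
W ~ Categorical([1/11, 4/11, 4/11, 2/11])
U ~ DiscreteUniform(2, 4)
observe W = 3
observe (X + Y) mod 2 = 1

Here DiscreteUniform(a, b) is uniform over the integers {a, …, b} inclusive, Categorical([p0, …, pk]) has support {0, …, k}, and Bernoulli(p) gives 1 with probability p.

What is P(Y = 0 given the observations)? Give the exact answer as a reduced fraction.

P(Y = 0 | obs) = 2/5

Enumerate traces; 45 have nonzero weight after conditioning:
  (X=1, Z=0, Y=0, W=3, U=2) weight 1/297
  (X=1, Z=0, Y=0, W=3, U=3) weight 1/297
  (X=1, Z=0, Y=0, W=3, U=4) weight 1/297
  (X=1, Z=0, Y=2, W=3, U=2) weight 1/297
  (X=1, Z=0, Y=2, W=3, U=3) weight 1/297
  (X=1, Z=0, Y=2, W=3, U=4) weight 1/297
  (X=1, Z=1, Y=0, W=3, U=2) weight 2/891
  (X=1, Z=1, Y=0, W=3, U=3) weight 2/891
  (X=2, Z=0, Y=1, W=3, U=2) weight 1/297
  … 36 more
Group by Y:
  weight(Y=0) = 4/99
  weight(Y=1) = 2/99
  weight(Y=2) = 4/99
Total weight = 4/99 + 2/99 + 4/99 = 10/99
P(Y=0 | obs) = 4/99 / 10/99 = 2/5
P(Y=1 | obs) = 2/99 / 10/99 = 1/5
P(Y=2 | obs) = 4/99 / 10/99 = 2/5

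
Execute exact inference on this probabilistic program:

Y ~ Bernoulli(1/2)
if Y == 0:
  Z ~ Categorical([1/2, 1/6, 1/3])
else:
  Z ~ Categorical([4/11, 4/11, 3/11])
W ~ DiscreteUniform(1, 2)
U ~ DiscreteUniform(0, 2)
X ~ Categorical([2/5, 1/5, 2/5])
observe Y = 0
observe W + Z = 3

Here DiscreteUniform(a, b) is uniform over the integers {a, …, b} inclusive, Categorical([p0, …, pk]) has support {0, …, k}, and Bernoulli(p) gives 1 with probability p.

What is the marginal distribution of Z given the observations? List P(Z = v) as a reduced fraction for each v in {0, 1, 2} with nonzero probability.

Enumerate traces; 18 have nonzero weight after conditioning:
  (Y=0, Z=1, W=2, U=0, X=0) weight 1/180
  (Y=0, Z=1, W=2, U=0, X=1) weight 1/360
  (Y=0, Z=1, W=2, U=0, X=2) weight 1/180
  (Y=0, Z=1, W=2, U=1, X=0) weight 1/180
  (Y=0, Z=1, W=2, U=1, X=1) weight 1/360
  (Y=0, Z=1, W=2, U=1, X=2) weight 1/180
  (Y=0, Z=1, W=2, U=2, X=0) weight 1/180
  (Y=0, Z=1, W=2, U=2, X=1) weight 1/360
  (Y=0, Z=2, W=1, U=0, X=0) weight 1/90
  … 9 more
Group by Z:
  weight(Z=1) = 1/24
  weight(Z=2) = 1/12
Total weight = 1/24 + 1/12 = 1/8
P(Z=1 | obs) = 1/24 / 1/8 = 1/3
P(Z=2 | obs) = 1/12 / 1/8 = 2/3

P(Z=1) = 1/3, P(Z=2) = 2/3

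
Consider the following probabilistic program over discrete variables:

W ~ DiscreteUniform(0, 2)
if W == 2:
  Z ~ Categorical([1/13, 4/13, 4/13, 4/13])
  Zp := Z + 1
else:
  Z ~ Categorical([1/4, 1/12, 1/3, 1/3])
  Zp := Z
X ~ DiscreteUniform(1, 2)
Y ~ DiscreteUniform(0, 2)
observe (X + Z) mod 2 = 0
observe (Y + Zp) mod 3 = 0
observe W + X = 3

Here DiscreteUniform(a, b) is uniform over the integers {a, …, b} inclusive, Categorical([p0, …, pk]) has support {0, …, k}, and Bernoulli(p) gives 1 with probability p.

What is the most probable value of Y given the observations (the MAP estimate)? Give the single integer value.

Enumerate traces; 4 have nonzero weight after conditioning:
  (W=1, Z=0, X=2, Y=0) weight 1/72
  (W=1, Z=2, X=2, Y=1) weight 1/54
  (W=2, Z=1, X=1, Y=1) weight 2/117
  (W=2, Z=3, X=1, Y=2) weight 2/117
Group by Y:
  weight(Y=0) = 1/72
  weight(Y=1) = 25/702
  weight(Y=2) = 2/117
Total weight = 1/72 + 25/702 + 2/117 = 187/2808
P(Y=0 | obs) = 1/72 / 187/2808 = 39/187
P(Y=1 | obs) = 25/702 / 187/2808 = 100/187
P(Y=2 | obs) = 2/117 / 187/2808 = 48/187
argmax = 1

argmax_v P(Y = v | obs) = 1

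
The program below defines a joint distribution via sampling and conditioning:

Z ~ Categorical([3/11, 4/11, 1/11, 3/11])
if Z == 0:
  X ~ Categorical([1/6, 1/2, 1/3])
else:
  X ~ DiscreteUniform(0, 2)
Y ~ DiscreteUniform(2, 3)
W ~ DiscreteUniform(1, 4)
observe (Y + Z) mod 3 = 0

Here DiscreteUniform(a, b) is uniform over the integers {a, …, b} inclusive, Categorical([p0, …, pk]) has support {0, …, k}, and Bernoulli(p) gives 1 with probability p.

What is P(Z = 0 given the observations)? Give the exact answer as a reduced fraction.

Enumerate traces; 36 have nonzero weight after conditioning:
  (Z=0, X=0, Y=3, W=1) weight 1/176
  (Z=0, X=0, Y=3, W=2) weight 1/176
  (Z=0, X=0, Y=3, W=3) weight 1/176
  (Z=0, X=0, Y=3, W=4) weight 1/176
  (Z=0, X=1, Y=3, W=1) weight 3/176
  (Z=0, X=1, Y=3, W=2) weight 3/176
  (Z=0, X=1, Y=3, W=3) weight 3/176
  (Z=0, X=1, Y=3, W=4) weight 3/176
  (Z=1, X=0, Y=2, W=1) weight 1/66
  (Z=3, X=0, Y=3, W=1) weight 1/88
  … 26 more
Group by Z:
  weight(Z=0) = 3/22
  weight(Z=1) = 2/11
  weight(Z=3) = 3/22
Total weight = 3/22 + 2/11 + 3/22 = 5/11
P(Z=0 | obs) = 3/22 / 5/11 = 3/10
P(Z=1 | obs) = 2/11 / 5/11 = 2/5
P(Z=3 | obs) = 3/22 / 5/11 = 3/10

P(Z = 0 | obs) = 3/10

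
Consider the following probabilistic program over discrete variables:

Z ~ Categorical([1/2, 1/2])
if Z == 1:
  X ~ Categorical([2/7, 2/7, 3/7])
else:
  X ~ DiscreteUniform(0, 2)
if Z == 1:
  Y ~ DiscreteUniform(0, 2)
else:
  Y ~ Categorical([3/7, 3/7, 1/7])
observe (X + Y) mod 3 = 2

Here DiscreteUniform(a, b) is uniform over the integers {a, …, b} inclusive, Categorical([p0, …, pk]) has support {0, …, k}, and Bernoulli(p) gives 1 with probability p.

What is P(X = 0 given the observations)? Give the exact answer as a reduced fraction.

Enumerate traces; 6 have nonzero weight after conditioning:
  (Z=0, X=0, Y=2) weight 1/42
  (Z=0, X=1, Y=1) weight 1/14
  (Z=0, X=2, Y=0) weight 1/14
  (Z=1, X=0, Y=2) weight 1/21
  (Z=1, X=1, Y=1) weight 1/21
  (Z=1, X=2, Y=0) weight 1/14
Group by X:
  weight(X=0) = 1/14
  weight(X=1) = 5/42
  weight(X=2) = 1/7
Total weight = 1/14 + 5/42 + 1/7 = 1/3
P(X=0 | obs) = 1/14 / 1/3 = 3/14
P(X=1 | obs) = 5/42 / 1/3 = 5/14
P(X=2 | obs) = 1/7 / 1/3 = 3/7

P(X = 0 | obs) = 3/14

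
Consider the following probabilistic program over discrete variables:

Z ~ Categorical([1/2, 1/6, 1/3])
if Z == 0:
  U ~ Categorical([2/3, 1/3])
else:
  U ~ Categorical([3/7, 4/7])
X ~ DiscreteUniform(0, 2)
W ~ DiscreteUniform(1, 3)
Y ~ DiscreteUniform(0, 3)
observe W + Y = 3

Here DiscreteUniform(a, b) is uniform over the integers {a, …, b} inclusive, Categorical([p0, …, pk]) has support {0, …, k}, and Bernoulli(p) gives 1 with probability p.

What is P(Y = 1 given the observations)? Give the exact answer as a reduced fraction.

P(Y = 1 | obs) = 1/3

Enumerate traces; 54 have nonzero weight after conditioning:
  (Z=0, U=0, X=0, W=1, Y=2) weight 1/108
  (Z=0, U=0, X=0, W=2, Y=1) weight 1/108
  (Z=0, U=0, X=0, W=3, Y=0) weight 1/108
  (Z=0, U=0, X=1, W=1, Y=2) weight 1/108
  (Z=0, U=0, X=1, W=2, Y=1) weight 1/108
  (Z=0, U=0, X=1, W=3, Y=0) weight 1/108
  (Z=0, U=0, X=2, W=1, Y=2) weight 1/108
  (Z=0, U=0, X=2, W=2, Y=1) weight 1/108
  … 46 more
Group by Y:
  weight(Y=0) = 1/12
  weight(Y=1) = 1/12
  weight(Y=2) = 1/12
Total weight = 1/12 + 1/12 + 1/12 = 1/4
P(Y=0 | obs) = 1/12 / 1/4 = 1/3
P(Y=1 | obs) = 1/12 / 1/4 = 1/3
P(Y=2 | obs) = 1/12 / 1/4 = 1/3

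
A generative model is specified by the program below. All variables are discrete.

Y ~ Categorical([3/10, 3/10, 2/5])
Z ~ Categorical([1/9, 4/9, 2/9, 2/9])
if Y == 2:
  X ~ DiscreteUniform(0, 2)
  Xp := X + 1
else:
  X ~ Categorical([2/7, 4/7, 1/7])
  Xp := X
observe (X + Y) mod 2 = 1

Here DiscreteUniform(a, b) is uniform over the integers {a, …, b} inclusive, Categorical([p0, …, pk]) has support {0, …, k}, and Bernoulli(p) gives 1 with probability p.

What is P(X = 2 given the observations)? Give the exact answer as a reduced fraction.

Enumerate traces; 16 have nonzero weight after conditioning:
  (Y=0, Z=0, X=1) weight 2/105
  (Y=0, Z=1, X=1) weight 8/105
  (Y=0, Z=2, X=1) weight 4/105
  (Y=0, Z=3, X=1) weight 4/105
  (Y=1, Z=0, X=0) weight 1/105
  (Y=1, Z=0, X=2) weight 1/210
  (Y=1, Z=1, X=0) weight 4/105
  (Y=1, Z=1, X=2) weight 2/105
  … 8 more
Group by X:
  weight(X=0) = 3/35
  weight(X=1) = 32/105
  weight(X=2) = 3/70
Total weight = 3/35 + 32/105 + 3/70 = 13/30
P(X=0 | obs) = 3/35 / 13/30 = 18/91
P(X=1 | obs) = 32/105 / 13/30 = 64/91
P(X=2 | obs) = 3/70 / 13/30 = 9/91

P(X = 2 | obs) = 9/91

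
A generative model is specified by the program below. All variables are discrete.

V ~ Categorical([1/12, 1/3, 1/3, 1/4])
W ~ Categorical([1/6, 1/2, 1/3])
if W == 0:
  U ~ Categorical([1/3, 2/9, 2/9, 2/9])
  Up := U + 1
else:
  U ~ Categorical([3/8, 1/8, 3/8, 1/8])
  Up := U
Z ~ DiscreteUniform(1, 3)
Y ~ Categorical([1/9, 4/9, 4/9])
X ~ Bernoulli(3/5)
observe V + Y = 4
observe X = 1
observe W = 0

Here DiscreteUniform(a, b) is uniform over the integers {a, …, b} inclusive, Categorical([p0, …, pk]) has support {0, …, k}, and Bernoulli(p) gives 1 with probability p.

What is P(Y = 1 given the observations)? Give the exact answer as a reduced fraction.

Enumerate traces; 24 have nonzero weight after conditioning:
  (V=2, W=0, U=0, Z=1, Y=2, X=1) weight 2/1215
  (V=2, W=0, U=0, Z=2, Y=2, X=1) weight 2/1215
  (V=2, W=0, U=0, Z=3, Y=2, X=1) weight 2/1215
  (V=2, W=0, U=1, Z=1, Y=2, X=1) weight 4/3645
  (V=2, W=0, U=1, Z=2, Y=2, X=1) weight 4/3645
  (V=2, W=0, U=1, Z=3, Y=2, X=1) weight 4/3645
  (V=2, W=0, U=2, Z=1, Y=2, X=1) weight 4/3645
  (V=2, W=0, U=2, Z=2, Y=2, X=1) weight 4/3645
  (V=3, W=0, U=0, Z=1, Y=1, X=1) weight 1/810
  … 15 more
Group by Y:
  weight(Y=1) = 1/90
  weight(Y=2) = 2/135
Total weight = 1/90 + 2/135 = 7/270
P(Y=1 | obs) = 1/90 / 7/270 = 3/7
P(Y=2 | obs) = 2/135 / 7/270 = 4/7

P(Y = 1 | obs) = 3/7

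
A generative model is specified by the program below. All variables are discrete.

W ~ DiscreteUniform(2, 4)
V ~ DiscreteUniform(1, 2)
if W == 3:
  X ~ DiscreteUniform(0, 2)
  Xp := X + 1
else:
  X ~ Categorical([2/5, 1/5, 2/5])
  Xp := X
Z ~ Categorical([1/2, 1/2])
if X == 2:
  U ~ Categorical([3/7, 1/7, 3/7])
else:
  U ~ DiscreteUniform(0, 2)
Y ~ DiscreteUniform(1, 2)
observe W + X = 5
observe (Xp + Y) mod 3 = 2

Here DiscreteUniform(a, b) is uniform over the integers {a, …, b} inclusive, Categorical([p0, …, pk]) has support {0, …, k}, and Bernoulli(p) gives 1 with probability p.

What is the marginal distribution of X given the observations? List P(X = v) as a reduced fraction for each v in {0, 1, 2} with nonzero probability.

Enumerate traces; 24 have nonzero weight after conditioning:
  (W=3, V=1, X=2, Z=0, U=0, Y=2) weight 1/168
  (W=3, V=1, X=2, Z=0, U=1, Y=2) weight 1/504
  (W=3, V=1, X=2, Z=0, U=2, Y=2) weight 1/168
  (W=3, V=1, X=2, Z=1, U=0, Y=2) weight 1/168
  (W=3, V=1, X=2, Z=1, U=1, Y=2) weight 1/504
  (W=3, V=1, X=2, Z=1, U=2, Y=2) weight 1/168
  (W=3, V=2, X=2, Z=0, U=0, Y=2) weight 1/168
  (W=3, V=2, X=2, Z=0, U=1, Y=2) weight 1/504
  (W=4, V=1, X=1, Z=0, U=0, Y=1) weight 1/360
  … 15 more
Group by X:
  weight(X=1) = 1/30
  weight(X=2) = 1/18
Total weight = 1/30 + 1/18 = 4/45
P(X=1 | obs) = 1/30 / 4/45 = 3/8
P(X=2 | obs) = 1/18 / 4/45 = 5/8

P(X=1) = 3/8, P(X=2) = 5/8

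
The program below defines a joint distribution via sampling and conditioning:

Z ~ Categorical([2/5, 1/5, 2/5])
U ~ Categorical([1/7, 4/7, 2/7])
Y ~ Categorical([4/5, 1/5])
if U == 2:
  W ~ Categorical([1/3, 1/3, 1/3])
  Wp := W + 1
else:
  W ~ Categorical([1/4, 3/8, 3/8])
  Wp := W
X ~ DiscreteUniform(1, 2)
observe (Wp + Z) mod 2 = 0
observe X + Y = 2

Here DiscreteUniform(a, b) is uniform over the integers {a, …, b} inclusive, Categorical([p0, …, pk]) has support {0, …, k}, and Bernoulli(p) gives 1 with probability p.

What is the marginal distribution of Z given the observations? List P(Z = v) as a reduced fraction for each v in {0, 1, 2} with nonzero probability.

Enumerate traces; 28 have nonzero weight after conditioning:
  (Z=0, U=0, Y=0, W=0, X=2) weight 1/175
  (Z=0, U=0, Y=0, W=2, X=2) weight 3/350
  (Z=0, U=0, Y=1, W=0, X=1) weight 1/700
  (Z=0, U=0, Y=1, W=2, X=1) weight 3/1400
  (Z=0, U=1, Y=0, W=0, X=2) weight 4/175
  (Z=0, U=1, Y=0, W=2, X=2) weight 6/175
  (Z=0, U=1, Y=1, W=0, X=1) weight 1/175
  (Z=0, U=1, Y=1, W=2, X=1) weight 3/350
  (Z=1, U=0, Y=0, W=1, X=2) weight 3/700
  (Z=2, U=0, Y=0, W=0, X=2) weight 1/175
  … 18 more
Group by Z:
  weight(Z=0) = 13/120
  weight(Z=1) = 11/240
  weight(Z=2) = 13/120
Total weight = 13/120 + 11/240 + 13/120 = 21/80
P(Z=0 | obs) = 13/120 / 21/80 = 26/63
P(Z=1 | obs) = 11/240 / 21/80 = 11/63
P(Z=2 | obs) = 13/120 / 21/80 = 26/63

P(Z=0) = 26/63, P(Z=1) = 11/63, P(Z=2) = 26/63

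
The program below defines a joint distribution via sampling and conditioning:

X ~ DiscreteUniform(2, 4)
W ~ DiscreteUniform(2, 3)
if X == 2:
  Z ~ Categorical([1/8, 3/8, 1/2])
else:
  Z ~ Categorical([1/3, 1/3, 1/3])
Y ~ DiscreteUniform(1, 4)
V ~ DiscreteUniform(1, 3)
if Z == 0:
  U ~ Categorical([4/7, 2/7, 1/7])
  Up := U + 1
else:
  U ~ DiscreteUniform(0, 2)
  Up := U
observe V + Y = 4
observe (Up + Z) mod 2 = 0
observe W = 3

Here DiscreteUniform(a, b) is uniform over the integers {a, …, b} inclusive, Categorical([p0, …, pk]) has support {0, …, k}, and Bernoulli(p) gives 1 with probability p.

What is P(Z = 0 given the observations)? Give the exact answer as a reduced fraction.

Enumerate traces; 36 have nonzero weight after conditioning:
  (X=2, W=3, Z=0, Y=1, V=3, U=1) weight 1/2016
  (X=2, W=3, Z=0, Y=2, V=2, U=1) weight 1/2016
  (X=2, W=3, Z=0, Y=3, V=1, U=1) weight 1/2016
  (X=2, W=3, Z=1, Y=1, V=3, U=1) weight 1/576
  (X=2, W=3, Z=1, Y=2, V=2, U=1) weight 1/576
  (X=2, W=3, Z=1, Y=3, V=1, U=1) weight 1/576
  (X=2, W=3, Z=2, Y=1, V=3, U=0) weight 1/432
  (X=2, W=3, Z=2, Y=1, V=3, U=2) weight 1/432
  … 28 more
Group by Z:
  weight(Z=0) = 19/2016
  weight(Z=1) = 25/1728
  weight(Z=2) = 7/216
Total weight = 19/2016 + 25/1728 + 7/216 = 227/4032
P(Z=0 | obs) = 19/2016 / 227/4032 = 38/227
P(Z=1 | obs) = 25/1728 / 227/4032 = 175/681
P(Z=2 | obs) = 7/216 / 227/4032 = 392/681

P(Z = 0 | obs) = 38/227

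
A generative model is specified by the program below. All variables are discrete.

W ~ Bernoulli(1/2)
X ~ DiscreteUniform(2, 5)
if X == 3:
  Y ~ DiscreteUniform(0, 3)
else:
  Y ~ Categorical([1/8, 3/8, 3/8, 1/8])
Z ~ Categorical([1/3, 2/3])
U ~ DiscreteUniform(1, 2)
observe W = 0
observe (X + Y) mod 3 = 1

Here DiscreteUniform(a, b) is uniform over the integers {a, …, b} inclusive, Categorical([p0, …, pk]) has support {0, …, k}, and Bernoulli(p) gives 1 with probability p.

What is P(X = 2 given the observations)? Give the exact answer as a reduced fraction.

P(X = 2 | obs) = 3/10

Enumerate traces; 20 have nonzero weight after conditioning:
  (W=0, X=2, Y=2, Z=0, U=1) weight 1/128
  (W=0, X=2, Y=2, Z=0, U=2) weight 1/128
  (W=0, X=2, Y=2, Z=1, U=1) weight 1/64
  (W=0, X=2, Y=2, Z=1, U=2) weight 1/64
  (W=0, X=3, Y=1, Z=0, U=1) weight 1/192
  (W=0, X=3, Y=1, Z=0, U=2) weight 1/192
  (W=0, X=3, Y=1, Z=1, U=1) weight 1/96
  (W=0, X=3, Y=1, Z=1, U=2) weight 1/96
  (W=0, X=4, Y=0, Z=0, U=1) weight 1/384
  (W=0, X=5, Y=2, Z=0, U=1) weight 1/128
  … 10 more
Group by X:
  weight(X=2) = 3/64
  weight(X=3) = 1/32
  weight(X=4) = 1/32
  weight(X=5) = 3/64
Total weight = 3/64 + 1/32 + 1/32 + 3/64 = 5/32
P(X=2 | obs) = 3/64 / 5/32 = 3/10
P(X=3 | obs) = 1/32 / 5/32 = 1/5
P(X=4 | obs) = 1/32 / 5/32 = 1/5
P(X=5 | obs) = 3/64 / 5/32 = 3/10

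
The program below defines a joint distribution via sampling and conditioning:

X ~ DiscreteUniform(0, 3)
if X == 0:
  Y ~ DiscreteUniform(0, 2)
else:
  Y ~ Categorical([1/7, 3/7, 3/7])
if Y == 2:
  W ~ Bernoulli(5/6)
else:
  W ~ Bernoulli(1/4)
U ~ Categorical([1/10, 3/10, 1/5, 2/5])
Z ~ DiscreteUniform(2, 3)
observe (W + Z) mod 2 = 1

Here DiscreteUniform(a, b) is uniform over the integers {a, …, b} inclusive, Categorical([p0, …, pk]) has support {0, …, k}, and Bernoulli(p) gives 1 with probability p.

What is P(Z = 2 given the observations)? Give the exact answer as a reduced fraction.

Enumerate traces; 96 have nonzero weight after conditioning:
  (X=0, Y=0, W=0, U=0, Z=3) weight 1/320
  (X=0, Y=0, W=0, U=1, Z=3) weight 3/320
  (X=0, Y=0, W=0, U=2, Z=3) weight 1/160
  (X=0, Y=0, W=0, U=3, Z=3) weight 1/80
  (X=0, Y=0, W=1, U=0, Z=2) weight 1/960
  (X=0, Y=0, W=1, U=1, Z=2) weight 1/320
  (X=0, Y=0, W=1, U=2, Z=2) weight 1/480
  (X=0, Y=0, W=1, U=3, Z=2) weight 1/240
  … 88 more
Group by Z:
  weight(Z=2) = 35/144
  weight(Z=3) = 37/144
Total weight = 35/144 + 37/144 = 1/2
P(Z=2 | obs) = 35/144 / 1/2 = 35/72
P(Z=3 | obs) = 37/144 / 1/2 = 37/72

P(Z = 2 | obs) = 35/72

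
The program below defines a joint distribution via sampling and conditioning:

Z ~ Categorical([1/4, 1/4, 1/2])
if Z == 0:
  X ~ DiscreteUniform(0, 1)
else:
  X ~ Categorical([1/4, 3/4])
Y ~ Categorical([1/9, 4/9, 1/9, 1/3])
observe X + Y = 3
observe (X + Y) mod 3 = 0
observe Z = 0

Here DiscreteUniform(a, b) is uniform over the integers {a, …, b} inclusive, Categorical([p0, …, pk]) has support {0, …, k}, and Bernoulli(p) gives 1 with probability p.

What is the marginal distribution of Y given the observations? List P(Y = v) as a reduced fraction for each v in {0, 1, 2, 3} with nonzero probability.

Enumerate traces; 2 have nonzero weight after conditioning:
  (Z=0, X=0, Y=3) weight 1/24
  (Z=0, X=1, Y=2) weight 1/72
Group by Y:
  weight(Y=2) = 1/72
  weight(Y=3) = 1/24
Total weight = 1/72 + 1/24 = 1/18
P(Y=2 | obs) = 1/72 / 1/18 = 1/4
P(Y=3 | obs) = 1/24 / 1/18 = 3/4

P(Y=2) = 1/4, P(Y=3) = 3/4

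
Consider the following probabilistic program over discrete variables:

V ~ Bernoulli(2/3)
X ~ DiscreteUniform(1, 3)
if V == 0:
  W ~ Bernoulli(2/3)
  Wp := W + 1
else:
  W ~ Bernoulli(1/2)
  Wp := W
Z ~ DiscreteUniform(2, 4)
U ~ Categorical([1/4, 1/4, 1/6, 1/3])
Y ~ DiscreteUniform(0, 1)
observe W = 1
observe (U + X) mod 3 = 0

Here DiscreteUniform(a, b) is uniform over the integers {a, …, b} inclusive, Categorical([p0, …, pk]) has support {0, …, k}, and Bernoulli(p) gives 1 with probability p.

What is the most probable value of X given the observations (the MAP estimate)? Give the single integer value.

Enumerate traces; 48 have nonzero weight after conditioning:
  (V=0, X=1, W=1, Z=2, U=2, Y=0) weight 1/486
  (V=0, X=1, W=1, Z=2, U=2, Y=1) weight 1/486
  (V=0, X=1, W=1, Z=3, U=2, Y=0) weight 1/486
  (V=0, X=1, W=1, Z=3, U=2, Y=1) weight 1/486
  (V=0, X=1, W=1, Z=4, U=2, Y=0) weight 1/486
  (V=0, X=1, W=1, Z=4, U=2, Y=1) weight 1/486
  (V=0, X=2, W=1, Z=2, U=1, Y=0) weight 1/324
  (V=0, X=2, W=1, Z=2, U=1, Y=1) weight 1/324
  (V=0, X=3, W=1, Z=2, U=0, Y=0) weight 1/324
  … 39 more
Group by X:
  weight(X=1) = 5/162
  weight(X=2) = 5/108
  weight(X=3) = 35/324
Total weight = 5/162 + 5/108 + 35/324 = 5/27
P(X=1 | obs) = 5/162 / 5/27 = 1/6
P(X=2 | obs) = 5/108 / 5/27 = 1/4
P(X=3 | obs) = 35/324 / 5/27 = 7/12
argmax = 3

argmax_v P(X = v | obs) = 3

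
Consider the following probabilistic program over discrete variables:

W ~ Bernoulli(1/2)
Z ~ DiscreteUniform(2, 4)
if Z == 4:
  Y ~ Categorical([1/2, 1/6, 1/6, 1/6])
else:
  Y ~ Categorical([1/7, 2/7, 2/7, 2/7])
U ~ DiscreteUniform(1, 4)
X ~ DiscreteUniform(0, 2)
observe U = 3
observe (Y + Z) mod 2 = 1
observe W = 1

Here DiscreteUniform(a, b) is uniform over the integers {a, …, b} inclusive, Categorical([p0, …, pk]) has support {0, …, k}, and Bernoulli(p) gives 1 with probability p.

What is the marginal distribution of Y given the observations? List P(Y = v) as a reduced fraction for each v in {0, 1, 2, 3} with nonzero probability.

Enumerate traces; 18 have nonzero weight after conditioning:
  (W=1, Z=2, Y=1, U=3, X=0) weight 1/252
  (W=1, Z=2, Y=1, U=3, X=1) weight 1/252
  (W=1, Z=2, Y=1, U=3, X=2) weight 1/252
  (W=1, Z=2, Y=3, U=3, X=0) weight 1/252
  (W=1, Z=2, Y=3, U=3, X=1) weight 1/252
  (W=1, Z=2, Y=3, U=3, X=2) weight 1/252
  (W=1, Z=3, Y=0, U=3, X=0) weight 1/504
  (W=1, Z=3, Y=0, U=3, X=1) weight 1/504
  (W=1, Z=3, Y=2, U=3, X=0) weight 1/252
  … 9 more
Group by Y:
  weight(Y=0) = 1/168
  weight(Y=1) = 19/1008
  weight(Y=2) = 1/84
  weight(Y=3) = 19/1008
Total weight = 1/168 + 19/1008 + 1/84 + 19/1008 = 1/18
P(Y=0 | obs) = 1/168 / 1/18 = 3/28
P(Y=1 | obs) = 19/1008 / 1/18 = 19/56
P(Y=2 | obs) = 1/84 / 1/18 = 3/14
P(Y=3 | obs) = 19/1008 / 1/18 = 19/56

P(Y=0) = 3/28, P(Y=1) = 19/56, P(Y=2) = 3/14, P(Y=3) = 19/56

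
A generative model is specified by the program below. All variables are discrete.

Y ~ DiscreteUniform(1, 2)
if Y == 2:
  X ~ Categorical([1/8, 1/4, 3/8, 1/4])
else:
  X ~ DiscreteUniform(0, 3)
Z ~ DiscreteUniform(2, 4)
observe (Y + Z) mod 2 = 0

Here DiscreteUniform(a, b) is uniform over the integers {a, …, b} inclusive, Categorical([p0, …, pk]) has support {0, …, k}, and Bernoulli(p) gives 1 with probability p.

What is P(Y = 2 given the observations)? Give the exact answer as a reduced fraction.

Enumerate traces; 12 have nonzero weight after conditioning:
  (Y=1, X=0, Z=3) weight 1/24
  (Y=1, X=1, Z=3) weight 1/24
  (Y=1, X=2, Z=3) weight 1/24
  (Y=1, X=3, Z=3) weight 1/24
  (Y=2, X=0, Z=2) weight 1/48
  (Y=2, X=0, Z=4) weight 1/48
  (Y=2, X=1, Z=2) weight 1/24
  (Y=2, X=1, Z=4) weight 1/24
  … 4 more
Group by Y:
  weight(Y=1) = 1/6
  weight(Y=2) = 1/3
Total weight = 1/6 + 1/3 = 1/2
P(Y=1 | obs) = 1/6 / 1/2 = 1/3
P(Y=2 | obs) = 1/3 / 1/2 = 2/3

P(Y = 2 | obs) = 2/3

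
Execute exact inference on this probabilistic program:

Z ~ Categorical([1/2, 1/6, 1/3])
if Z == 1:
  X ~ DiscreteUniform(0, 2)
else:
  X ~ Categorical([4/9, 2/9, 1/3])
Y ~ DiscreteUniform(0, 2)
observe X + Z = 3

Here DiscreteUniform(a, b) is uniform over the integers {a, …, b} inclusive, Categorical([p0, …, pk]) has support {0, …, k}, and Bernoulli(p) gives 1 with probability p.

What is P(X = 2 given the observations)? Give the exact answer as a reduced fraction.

Enumerate traces; 6 have nonzero weight after conditioning:
  (Z=1, X=2, Y=0) weight 1/54
  (Z=1, X=2, Y=1) weight 1/54
  (Z=1, X=2, Y=2) weight 1/54
  (Z=2, X=1, Y=0) weight 2/81
  (Z=2, X=1, Y=1) weight 2/81
  (Z=2, X=1, Y=2) weight 2/81
Group by X:
  weight(X=1) = 2/27
  weight(X=2) = 1/18
Total weight = 2/27 + 1/18 = 7/54
P(X=1 | obs) = 2/27 / 7/54 = 4/7
P(X=2 | obs) = 1/18 / 7/54 = 3/7

P(X = 2 | obs) = 3/7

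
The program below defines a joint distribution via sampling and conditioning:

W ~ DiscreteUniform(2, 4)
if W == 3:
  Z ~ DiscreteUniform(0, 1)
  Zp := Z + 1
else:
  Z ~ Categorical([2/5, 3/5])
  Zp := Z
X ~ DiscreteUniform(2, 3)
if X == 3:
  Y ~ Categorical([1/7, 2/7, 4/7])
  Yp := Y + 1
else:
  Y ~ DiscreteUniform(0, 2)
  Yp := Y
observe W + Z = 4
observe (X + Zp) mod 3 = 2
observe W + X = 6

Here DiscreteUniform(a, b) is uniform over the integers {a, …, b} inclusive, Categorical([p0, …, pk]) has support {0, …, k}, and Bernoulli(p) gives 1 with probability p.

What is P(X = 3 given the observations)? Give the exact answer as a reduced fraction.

P(X = 3 | obs) = 5/9

Enumerate traces; 6 have nonzero weight after conditioning:
  (W=3, Z=1, X=3, Y=0) weight 1/84
  (W=3, Z=1, X=3, Y=1) weight 1/42
  (W=3, Z=1, X=3, Y=2) weight 1/21
  (W=4, Z=0, X=2, Y=0) weight 1/45
  (W=4, Z=0, X=2, Y=1) weight 1/45
  (W=4, Z=0, X=2, Y=2) weight 1/45
Group by X:
  weight(X=2) = 1/15
  weight(X=3) = 1/12
Total weight = 1/15 + 1/12 = 3/20
P(X=2 | obs) = 1/15 / 3/20 = 4/9
P(X=3 | obs) = 1/12 / 3/20 = 5/9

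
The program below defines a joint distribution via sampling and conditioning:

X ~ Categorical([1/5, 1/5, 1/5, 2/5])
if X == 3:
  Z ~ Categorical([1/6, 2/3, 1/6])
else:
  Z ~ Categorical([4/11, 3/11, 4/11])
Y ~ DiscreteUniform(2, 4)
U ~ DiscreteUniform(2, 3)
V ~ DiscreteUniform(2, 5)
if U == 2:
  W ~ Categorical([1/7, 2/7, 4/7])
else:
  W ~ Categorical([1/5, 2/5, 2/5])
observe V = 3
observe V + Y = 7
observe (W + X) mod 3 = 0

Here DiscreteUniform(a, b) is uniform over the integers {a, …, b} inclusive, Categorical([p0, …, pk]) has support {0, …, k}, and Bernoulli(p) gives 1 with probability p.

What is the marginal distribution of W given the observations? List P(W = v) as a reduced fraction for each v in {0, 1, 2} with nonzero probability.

Enumerate traces; 24 have nonzero weight after conditioning:
  (X=0, Z=0, Y=4, U=2, V=3, W=0) weight 1/2310
  (X=0, Z=0, Y=4, U=3, V=3, W=0) weight 1/1650
  (X=0, Z=1, Y=4, U=2, V=3, W=0) weight 1/3080
  (X=0, Z=1, Y=4, U=3, V=3, W=0) weight 1/2200
  (X=0, Z=2, Y=4, U=2, V=3, W=0) weight 1/2310
  (X=0, Z=2, Y=4, U=3, V=3, W=0) weight 1/1650
  (X=1, Z=0, Y=4, U=2, V=3, W=2) weight 2/1155
  (X=1, Z=0, Y=4, U=3, V=3, W=2) weight 1/825
  (X=2, Z=0, Y=4, U=2, V=3, W=1) weight 1/1155
  … 15 more
Group by W:
  weight(W=0) = 3/350
  weight(W=1) = 1/175
  weight(W=2) = 17/2100
Total weight = 3/350 + 1/175 + 17/2100 = 47/2100
P(W=0 | obs) = 3/350 / 47/2100 = 18/47
P(W=1 | obs) = 1/175 / 47/2100 = 12/47
P(W=2 | obs) = 17/2100 / 47/2100 = 17/47

P(W=0) = 18/47, P(W=1) = 12/47, P(W=2) = 17/47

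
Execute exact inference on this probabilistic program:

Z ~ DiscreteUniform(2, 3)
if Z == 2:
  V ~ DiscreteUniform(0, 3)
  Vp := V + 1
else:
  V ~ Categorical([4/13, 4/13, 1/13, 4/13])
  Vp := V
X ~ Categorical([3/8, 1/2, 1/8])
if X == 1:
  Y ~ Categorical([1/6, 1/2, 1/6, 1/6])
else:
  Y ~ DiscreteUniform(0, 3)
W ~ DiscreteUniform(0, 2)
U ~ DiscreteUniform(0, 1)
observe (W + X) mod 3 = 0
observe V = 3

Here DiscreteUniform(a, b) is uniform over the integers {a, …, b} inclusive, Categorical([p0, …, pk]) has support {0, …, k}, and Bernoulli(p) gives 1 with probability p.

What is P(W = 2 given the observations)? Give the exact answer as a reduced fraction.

Enumerate traces; 48 have nonzero weight after conditioning:
  (Z=2, V=3, X=0, Y=0, W=0, U=0) weight 1/512
  (Z=2, V=3, X=0, Y=0, W=0, U=1) weight 1/512
  (Z=2, V=3, X=0, Y=1, W=0, U=0) weight 1/512
  (Z=2, V=3, X=0, Y=1, W=0, U=1) weight 1/512
  (Z=2, V=3, X=0, Y=2, W=0, U=0) weight 1/512
  (Z=2, V=3, X=0, Y=2, W=0, U=1) weight 1/512
  (Z=2, V=3, X=0, Y=3, W=0, U=0) weight 1/512
  (Z=2, V=3, X=0, Y=3, W=0, U=1) weight 1/512
  (Z=2, V=3, X=1, Y=0, W=2, U=0) weight 1/576
  (Z=2, V=3, X=2, Y=0, W=1, U=0) weight 1/1536
  … 38 more
Group by W:
  weight(W=0) = 29/832
  weight(W=1) = 29/2496
  weight(W=2) = 29/624
Total weight = 29/832 + 29/2496 + 29/624 = 29/312
P(W=0 | obs) = 29/832 / 29/312 = 3/8
P(W=1 | obs) = 29/2496 / 29/312 = 1/8
P(W=2 | obs) = 29/624 / 29/312 = 1/2

P(W = 2 | obs) = 1/2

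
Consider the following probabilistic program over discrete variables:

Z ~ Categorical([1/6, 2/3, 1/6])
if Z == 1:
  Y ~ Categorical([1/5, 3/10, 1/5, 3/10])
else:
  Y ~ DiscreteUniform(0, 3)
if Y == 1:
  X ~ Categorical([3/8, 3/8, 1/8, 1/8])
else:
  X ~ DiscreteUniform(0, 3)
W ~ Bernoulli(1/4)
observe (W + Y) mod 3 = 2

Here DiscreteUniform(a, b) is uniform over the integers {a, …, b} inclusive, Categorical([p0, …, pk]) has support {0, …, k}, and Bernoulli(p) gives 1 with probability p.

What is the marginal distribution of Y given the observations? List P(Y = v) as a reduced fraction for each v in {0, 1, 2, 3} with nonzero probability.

P(Y=1) = 17/56, P(Y=2) = 39/56

Enumerate traces; 24 have nonzero weight after conditioning:
  (Z=0, Y=1, X=0, W=1) weight 1/256
  (Z=0, Y=1, X=1, W=1) weight 1/256
  (Z=0, Y=1, X=2, W=1) weight 1/768
  (Z=0, Y=1, X=3, W=1) weight 1/768
  (Z=0, Y=2, X=0, W=0) weight 1/128
  (Z=0, Y=2, X=1, W=0) weight 1/128
  (Z=0, Y=2, X=2, W=0) weight 1/128
  (Z=0, Y=2, X=3, W=0) weight 1/128
  … 16 more
Group by Y:
  weight(Y=1) = 17/240
  weight(Y=2) = 13/80
Total weight = 17/240 + 13/80 = 7/30
P(Y=1 | obs) = 17/240 / 7/30 = 17/56
P(Y=2 | obs) = 13/80 / 7/30 = 39/56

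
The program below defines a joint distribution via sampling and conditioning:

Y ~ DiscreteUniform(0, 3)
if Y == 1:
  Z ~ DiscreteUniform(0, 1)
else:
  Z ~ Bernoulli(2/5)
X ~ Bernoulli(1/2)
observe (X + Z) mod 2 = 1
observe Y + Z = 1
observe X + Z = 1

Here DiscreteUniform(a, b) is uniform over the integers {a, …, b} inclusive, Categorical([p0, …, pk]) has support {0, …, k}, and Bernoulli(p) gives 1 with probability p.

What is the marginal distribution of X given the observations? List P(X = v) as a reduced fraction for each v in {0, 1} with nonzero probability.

Enumerate traces; 2 have nonzero weight after conditioning:
  (Y=0, Z=1, X=0) weight 1/20
  (Y=1, Z=0, X=1) weight 1/16
Group by X:
  weight(X=0) = 1/20
  weight(X=1) = 1/16
Total weight = 1/20 + 1/16 = 9/80
P(X=0 | obs) = 1/20 / 9/80 = 4/9
P(X=1 | obs) = 1/16 / 9/80 = 5/9

P(X=0) = 4/9, P(X=1) = 5/9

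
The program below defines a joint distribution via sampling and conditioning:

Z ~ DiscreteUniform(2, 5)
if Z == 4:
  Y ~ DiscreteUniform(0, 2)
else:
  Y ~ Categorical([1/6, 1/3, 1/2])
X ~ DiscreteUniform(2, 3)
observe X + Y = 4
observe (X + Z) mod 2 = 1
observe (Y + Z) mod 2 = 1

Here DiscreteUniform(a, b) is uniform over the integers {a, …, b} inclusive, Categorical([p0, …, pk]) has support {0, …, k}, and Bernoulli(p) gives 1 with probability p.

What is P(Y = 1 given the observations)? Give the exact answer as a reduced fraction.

P(Y = 1 | obs) = 2/5

Enumerate traces; 4 have nonzero weight after conditioning:
  (Z=2, Y=1, X=3) weight 1/24
  (Z=3, Y=2, X=2) weight 1/16
  (Z=4, Y=1, X=3) weight 1/24
  (Z=5, Y=2, X=2) weight 1/16
Group by Y:
  weight(Y=1) = 1/12
  weight(Y=2) = 1/8
Total weight = 1/12 + 1/8 = 5/24
P(Y=1 | obs) = 1/12 / 5/24 = 2/5
P(Y=2 | obs) = 1/8 / 5/24 = 3/5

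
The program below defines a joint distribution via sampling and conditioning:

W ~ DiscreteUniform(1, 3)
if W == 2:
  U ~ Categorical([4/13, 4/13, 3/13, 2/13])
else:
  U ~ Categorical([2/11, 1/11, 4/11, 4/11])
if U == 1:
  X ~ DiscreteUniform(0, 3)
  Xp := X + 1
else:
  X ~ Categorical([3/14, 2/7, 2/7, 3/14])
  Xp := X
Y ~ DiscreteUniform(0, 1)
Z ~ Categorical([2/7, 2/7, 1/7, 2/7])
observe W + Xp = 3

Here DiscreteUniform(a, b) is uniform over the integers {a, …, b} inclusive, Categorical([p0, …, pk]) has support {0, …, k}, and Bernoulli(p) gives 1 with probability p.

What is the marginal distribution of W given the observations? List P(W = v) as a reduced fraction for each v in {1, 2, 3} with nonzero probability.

P(W=1) = 1131/3011, P(W=2) = 1100/3011, P(W=3) = 780/3011

Enumerate traces; 88 have nonzero weight after conditioning:
  (W=1, U=0, X=2, Y=0, Z=0) weight 4/1617
  (W=1, U=0, X=2, Y=0, Z=1) weight 4/1617
  (W=1, U=0, X=2, Y=0, Z=2) weight 2/1617
  (W=1, U=0, X=2, Y=0, Z=3) weight 4/1617
  (W=1, U=0, X=2, Y=1, Z=0) weight 4/1617
  (W=1, U=0, X=2, Y=1, Z=1) weight 4/1617
  (W=1, U=0, X=2, Y=1, Z=2) weight 2/1617
  (W=1, U=0, X=2, Y=1, Z=3) weight 4/1617
  (W=2, U=0, X=1, Y=0, Z=0) weight 8/1911
  (W=3, U=0, X=0, Y=0, Z=0) weight 1/539
  … 78 more
Group by W:
  weight(W=1) = 29/308
  weight(W=2) = 25/273
  weight(W=3) = 5/77
Total weight = 29/308 + 25/273 + 5/77 = 3011/12012
P(W=1 | obs) = 29/308 / 3011/12012 = 1131/3011
P(W=2 | obs) = 25/273 / 3011/12012 = 1100/3011
P(W=3 | obs) = 5/77 / 3011/12012 = 780/3011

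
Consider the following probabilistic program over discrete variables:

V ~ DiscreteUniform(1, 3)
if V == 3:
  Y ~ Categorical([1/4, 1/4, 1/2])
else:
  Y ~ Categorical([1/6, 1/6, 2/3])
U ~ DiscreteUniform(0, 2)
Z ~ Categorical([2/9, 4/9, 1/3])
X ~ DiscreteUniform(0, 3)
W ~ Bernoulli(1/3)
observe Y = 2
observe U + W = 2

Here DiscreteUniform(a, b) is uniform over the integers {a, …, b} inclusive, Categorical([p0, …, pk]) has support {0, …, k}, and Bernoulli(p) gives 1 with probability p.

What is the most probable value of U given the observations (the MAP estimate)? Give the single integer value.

argmax_v P(U = v | obs) = 2

Enumerate traces; 72 have nonzero weight after conditioning:
  (V=1, Y=2, U=1, Z=0, X=0, W=1) weight 1/729
  (V=1, Y=2, U=1, Z=0, X=1, W=1) weight 1/729
  (V=1, Y=2, U=1, Z=0, X=2, W=1) weight 1/729
  (V=1, Y=2, U=1, Z=0, X=3, W=1) weight 1/729
  (V=1, Y=2, U=1, Z=1, X=0, W=1) weight 2/729
  (V=1, Y=2, U=1, Z=1, X=1, W=1) weight 2/729
  (V=1, Y=2, U=1, Z=1, X=2, W=1) weight 2/729
  (V=1, Y=2, U=1, Z=1, X=3, W=1) weight 2/729
  (V=1, Y=2, U=2, Z=0, X=0, W=0) weight 2/729
  … 63 more
Group by U:
  weight(U=1) = 11/162
  weight(U=2) = 11/81
Total weight = 11/162 + 11/81 = 11/54
P(U=1 | obs) = 11/162 / 11/54 = 1/3
P(U=2 | obs) = 11/81 / 11/54 = 2/3
argmax = 2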